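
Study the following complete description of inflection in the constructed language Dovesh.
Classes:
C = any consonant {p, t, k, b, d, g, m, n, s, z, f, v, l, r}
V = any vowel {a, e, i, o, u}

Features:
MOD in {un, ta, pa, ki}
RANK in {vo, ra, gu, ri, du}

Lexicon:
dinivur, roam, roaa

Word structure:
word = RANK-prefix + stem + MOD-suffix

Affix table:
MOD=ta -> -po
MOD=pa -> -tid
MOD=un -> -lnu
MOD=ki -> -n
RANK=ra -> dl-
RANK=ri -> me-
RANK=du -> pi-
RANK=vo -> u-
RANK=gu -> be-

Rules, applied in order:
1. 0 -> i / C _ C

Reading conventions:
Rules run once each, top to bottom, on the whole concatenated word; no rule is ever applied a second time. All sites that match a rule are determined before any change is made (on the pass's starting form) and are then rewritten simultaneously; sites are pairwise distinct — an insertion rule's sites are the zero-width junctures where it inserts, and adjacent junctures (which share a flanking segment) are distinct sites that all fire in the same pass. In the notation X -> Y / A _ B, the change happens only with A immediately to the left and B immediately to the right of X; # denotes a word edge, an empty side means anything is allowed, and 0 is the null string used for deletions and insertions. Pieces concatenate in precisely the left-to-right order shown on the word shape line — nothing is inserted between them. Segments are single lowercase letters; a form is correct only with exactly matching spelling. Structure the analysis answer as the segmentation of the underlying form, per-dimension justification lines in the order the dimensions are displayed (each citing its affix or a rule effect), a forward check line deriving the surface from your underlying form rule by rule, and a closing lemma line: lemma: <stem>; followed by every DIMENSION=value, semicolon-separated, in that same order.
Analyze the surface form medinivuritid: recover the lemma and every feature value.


underlying: me-dinivur-tid
MOD=pa - signalled by the affix -tid
RANK=ri - signalled by the affix me-
check: medinivurtid -> medinivuritid
lemma: dinivur; MOD=pa; RANK=ri


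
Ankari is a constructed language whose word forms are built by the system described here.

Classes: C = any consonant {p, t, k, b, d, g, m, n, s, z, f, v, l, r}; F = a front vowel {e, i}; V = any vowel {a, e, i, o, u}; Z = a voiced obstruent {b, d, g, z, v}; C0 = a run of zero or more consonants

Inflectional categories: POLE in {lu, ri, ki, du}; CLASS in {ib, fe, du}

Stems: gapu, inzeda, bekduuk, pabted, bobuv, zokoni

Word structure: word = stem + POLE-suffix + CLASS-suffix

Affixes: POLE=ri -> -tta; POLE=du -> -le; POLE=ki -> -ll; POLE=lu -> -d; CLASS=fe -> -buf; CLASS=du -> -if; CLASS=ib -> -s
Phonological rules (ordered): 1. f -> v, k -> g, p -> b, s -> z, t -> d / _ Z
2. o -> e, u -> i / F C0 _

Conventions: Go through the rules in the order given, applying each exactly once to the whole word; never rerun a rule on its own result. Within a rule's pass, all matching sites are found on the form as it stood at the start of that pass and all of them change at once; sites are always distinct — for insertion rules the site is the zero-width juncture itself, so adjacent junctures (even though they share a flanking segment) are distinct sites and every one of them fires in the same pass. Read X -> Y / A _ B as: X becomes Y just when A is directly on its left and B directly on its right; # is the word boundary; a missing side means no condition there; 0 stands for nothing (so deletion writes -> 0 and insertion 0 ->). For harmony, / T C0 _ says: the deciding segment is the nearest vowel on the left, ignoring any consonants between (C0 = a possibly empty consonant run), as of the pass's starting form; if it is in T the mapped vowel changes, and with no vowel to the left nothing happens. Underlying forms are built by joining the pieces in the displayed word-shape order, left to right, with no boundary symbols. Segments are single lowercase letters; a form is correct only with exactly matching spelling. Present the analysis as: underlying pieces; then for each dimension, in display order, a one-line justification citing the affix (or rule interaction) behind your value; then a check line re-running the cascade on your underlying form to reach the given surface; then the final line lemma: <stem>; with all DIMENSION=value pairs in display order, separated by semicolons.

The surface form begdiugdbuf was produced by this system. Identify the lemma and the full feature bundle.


underlying: bekduuk-d-buf
POLE=lu - signalled by the affix -d
CLASS=fe - signalled by the affix -buf
check: bekduukdbuf -> begduugdbuf -> begdiugdbuf
lemma: bekduuk; POLE=lu; CLASS=fe


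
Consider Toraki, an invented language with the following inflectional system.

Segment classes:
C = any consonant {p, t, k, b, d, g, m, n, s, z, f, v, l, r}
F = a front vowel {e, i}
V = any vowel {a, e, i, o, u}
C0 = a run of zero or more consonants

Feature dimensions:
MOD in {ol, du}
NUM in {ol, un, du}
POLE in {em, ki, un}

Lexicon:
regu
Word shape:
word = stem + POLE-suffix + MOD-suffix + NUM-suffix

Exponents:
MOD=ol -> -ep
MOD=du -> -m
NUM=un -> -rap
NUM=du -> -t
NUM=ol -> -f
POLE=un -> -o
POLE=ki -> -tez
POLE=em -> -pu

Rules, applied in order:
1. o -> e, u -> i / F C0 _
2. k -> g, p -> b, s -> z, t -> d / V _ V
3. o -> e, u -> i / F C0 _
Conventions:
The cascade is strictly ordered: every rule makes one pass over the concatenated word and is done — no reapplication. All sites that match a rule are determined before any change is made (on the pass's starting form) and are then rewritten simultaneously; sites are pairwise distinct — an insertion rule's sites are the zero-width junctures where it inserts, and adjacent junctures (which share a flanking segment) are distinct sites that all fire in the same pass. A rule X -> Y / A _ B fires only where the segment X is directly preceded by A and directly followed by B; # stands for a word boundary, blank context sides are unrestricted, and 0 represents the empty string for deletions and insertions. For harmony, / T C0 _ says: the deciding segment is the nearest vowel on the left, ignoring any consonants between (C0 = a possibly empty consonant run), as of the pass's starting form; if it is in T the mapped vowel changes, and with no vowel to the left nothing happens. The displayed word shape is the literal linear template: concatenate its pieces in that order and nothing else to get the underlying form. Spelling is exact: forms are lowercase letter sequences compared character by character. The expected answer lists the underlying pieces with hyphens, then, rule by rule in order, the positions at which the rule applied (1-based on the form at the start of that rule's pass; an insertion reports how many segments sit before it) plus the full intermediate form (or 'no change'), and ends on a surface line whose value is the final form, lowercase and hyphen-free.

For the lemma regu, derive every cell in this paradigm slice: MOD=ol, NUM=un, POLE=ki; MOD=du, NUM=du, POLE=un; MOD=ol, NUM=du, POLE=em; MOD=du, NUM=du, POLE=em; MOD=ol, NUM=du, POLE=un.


cell MOD=ol, NUM=un, POLE=ki:
underlying: regu-tez-ep-rap
1. o -> e, u -> i / F C0 _: fires at position(s) 4: regitezeprap
2. k -> g, p -> b, s -> z, t -> d / V _ V: fires at position(s) 5: regidezeprap
3. o -> e, u -> i / F C0 _: no change
surface: regidezeprap

cell MOD=du, NUM=du, POLE=un:
underlying: regu-o-m-t
1. o -> e, u -> i / F C0 _: fires at position(s) 4: regiomt
2. k -> g, p -> b, s -> z, t -> d / V _ V: no change
3. o -> e, u -> i / F C0 _: fires at position(s) 5: regiemt
surface: regiemt

cell MOD=ol, NUM=du, POLE=em:
underlying: regu-pu-ep-t
1. o -> e, u -> i / F C0 _: fires at position(s) 4: regipuept
2. k -> g, p -> b, s -> z, t -> d / V _ V: fires at position(s) 5: regibuept
3. o -> e, u -> i / F C0 _: fires at position(s) 6: regibiept
surface: regibiept

cell MOD=du, NUM=du, POLE=em:
underlying: regu-pu-m-t
1. o -> e, u -> i / F C0 _: fires at position(s) 4: regipumt
2. k -> g, p -> b, s -> z, t -> d / V _ V: fires at position(s) 5: regibumt
3. o -> e, u -> i / F C0 _: fires at position(s) 6: regibimt
surface: regibimt

cell MOD=ol, NUM=du, POLE=un:
underlying: regu-o-ep-t
1. o -> e, u -> i / F C0 _: fires at position(s) 4: regioept
2. k -> g, p -> b, s -> z, t -> d / V _ V: no change
3. o -> e, u -> i / F C0 _: fires at position(s) 5: regieept
surface: regieept


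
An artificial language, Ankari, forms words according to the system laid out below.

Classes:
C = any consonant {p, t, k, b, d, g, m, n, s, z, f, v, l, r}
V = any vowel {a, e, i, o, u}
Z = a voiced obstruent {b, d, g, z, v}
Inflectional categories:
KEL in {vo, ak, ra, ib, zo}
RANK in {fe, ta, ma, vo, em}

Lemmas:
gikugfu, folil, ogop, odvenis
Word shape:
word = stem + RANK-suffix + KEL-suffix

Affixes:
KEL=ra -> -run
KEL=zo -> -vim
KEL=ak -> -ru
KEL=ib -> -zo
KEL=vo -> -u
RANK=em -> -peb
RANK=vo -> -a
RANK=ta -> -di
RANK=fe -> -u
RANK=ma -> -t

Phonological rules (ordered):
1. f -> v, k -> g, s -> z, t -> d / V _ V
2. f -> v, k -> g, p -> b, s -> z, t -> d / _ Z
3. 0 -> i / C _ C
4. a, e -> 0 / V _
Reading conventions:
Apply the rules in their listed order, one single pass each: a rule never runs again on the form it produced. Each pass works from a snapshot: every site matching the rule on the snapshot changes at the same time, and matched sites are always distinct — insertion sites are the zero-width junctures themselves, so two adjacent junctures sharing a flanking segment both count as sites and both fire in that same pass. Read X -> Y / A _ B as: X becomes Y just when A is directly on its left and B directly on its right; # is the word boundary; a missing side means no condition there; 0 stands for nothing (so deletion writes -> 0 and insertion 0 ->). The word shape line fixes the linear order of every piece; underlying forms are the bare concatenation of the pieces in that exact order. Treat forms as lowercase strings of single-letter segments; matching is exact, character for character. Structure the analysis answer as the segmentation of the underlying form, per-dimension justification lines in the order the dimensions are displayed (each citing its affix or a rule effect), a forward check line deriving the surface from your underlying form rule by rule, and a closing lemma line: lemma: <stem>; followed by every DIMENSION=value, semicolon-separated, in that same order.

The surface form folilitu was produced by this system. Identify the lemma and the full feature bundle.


underlying: folil-t-u
KEL=vo - signalled by the affix -u
RANK=ma - signalled by the affix -t
check: foliltu -> foliltu -> foliltu -> folilitu -> folilitu
lemma: folil; KEL=vo; RANK=ma


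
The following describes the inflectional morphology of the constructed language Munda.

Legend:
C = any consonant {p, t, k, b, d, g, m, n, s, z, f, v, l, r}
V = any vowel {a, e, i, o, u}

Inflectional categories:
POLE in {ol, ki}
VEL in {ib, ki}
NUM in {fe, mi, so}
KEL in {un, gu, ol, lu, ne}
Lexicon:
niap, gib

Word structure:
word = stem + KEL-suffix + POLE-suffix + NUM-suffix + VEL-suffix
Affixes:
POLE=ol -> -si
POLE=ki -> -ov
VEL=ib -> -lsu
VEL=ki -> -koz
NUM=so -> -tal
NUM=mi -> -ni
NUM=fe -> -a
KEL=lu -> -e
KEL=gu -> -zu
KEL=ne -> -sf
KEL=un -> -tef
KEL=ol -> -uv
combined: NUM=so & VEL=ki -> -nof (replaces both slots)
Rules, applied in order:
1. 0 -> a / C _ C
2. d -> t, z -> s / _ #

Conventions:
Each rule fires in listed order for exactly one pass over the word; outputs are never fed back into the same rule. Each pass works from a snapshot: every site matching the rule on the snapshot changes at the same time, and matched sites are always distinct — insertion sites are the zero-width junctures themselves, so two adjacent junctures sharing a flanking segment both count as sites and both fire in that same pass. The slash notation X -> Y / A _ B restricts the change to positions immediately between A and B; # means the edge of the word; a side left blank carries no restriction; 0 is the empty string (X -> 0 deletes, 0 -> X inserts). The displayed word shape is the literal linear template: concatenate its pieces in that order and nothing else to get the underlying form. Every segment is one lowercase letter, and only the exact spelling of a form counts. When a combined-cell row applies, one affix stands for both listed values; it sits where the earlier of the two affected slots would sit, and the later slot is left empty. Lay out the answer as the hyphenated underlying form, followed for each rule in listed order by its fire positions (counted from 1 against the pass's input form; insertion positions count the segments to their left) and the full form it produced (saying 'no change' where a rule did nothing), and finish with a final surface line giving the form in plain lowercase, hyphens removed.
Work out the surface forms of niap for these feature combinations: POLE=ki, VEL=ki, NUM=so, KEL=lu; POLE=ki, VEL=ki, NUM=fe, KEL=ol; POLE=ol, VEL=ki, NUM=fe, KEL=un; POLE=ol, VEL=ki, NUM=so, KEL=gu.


cell POLE=ki, VEL=ki, NUM=so, KEL=lu:
underlying: niap-e-ov-nof
1. 0 -> a / C _ C: inserts after position(s) 7: niapeovanof
2. d -> t, z -> s / _ #: no change
surface: niapeovanof

cell POLE=ki, VEL=ki, NUM=fe, KEL=ol:
underlying: niap-uv-ov-a-koz
1. 0 -> a / C _ C: no change
2. d -> t, z -> s / _ #: fires at position(s) 12: niapuvovakos
surface: niapuvovakos

cell POLE=ol, VEL=ki, NUM=fe, KEL=un:
underlying: niap-tef-si-a-koz
1. 0 -> a / C _ C: inserts after position(s) 4, 7: niapatefasiakoz
2. d -> t, z -> s / _ #: fires at position(s) 15: niapatefasiakos
surface: niapatefasiakos

cell POLE=ol, VEL=ki, NUM=so, KEL=gu:
underlying: niap-zu-si-nof
1. 0 -> a / C _ C: inserts after position(s) 4: niapazusinof
2. d -> t, z -> s / _ #: no change
surface: niapazusinof


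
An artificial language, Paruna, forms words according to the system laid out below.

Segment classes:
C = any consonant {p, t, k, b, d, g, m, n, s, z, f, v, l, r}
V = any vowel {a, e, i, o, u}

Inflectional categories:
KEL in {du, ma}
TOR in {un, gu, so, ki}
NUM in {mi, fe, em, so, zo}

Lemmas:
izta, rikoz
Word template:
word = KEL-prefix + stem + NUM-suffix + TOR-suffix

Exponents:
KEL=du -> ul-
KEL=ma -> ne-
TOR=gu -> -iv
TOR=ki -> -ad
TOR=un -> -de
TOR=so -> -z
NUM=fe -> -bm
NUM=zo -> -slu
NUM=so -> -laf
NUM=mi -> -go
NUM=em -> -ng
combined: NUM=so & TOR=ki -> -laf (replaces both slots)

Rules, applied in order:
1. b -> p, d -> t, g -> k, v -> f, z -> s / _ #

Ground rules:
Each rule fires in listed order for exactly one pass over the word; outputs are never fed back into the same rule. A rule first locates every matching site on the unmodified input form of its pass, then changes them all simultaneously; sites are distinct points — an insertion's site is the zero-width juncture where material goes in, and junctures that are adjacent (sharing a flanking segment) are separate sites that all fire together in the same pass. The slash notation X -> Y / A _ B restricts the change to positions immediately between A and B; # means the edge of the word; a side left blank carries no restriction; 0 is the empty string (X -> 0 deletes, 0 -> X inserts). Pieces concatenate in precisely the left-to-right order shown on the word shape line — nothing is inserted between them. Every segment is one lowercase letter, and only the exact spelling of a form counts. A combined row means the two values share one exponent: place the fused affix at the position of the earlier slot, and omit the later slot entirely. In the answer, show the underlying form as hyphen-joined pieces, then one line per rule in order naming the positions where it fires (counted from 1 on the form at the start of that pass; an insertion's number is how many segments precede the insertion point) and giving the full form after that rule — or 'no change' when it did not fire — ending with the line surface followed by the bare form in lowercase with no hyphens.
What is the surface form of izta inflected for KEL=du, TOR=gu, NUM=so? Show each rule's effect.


underlying: ul-izta-laf-iv
1. b -> p, d -> t, g -> k, v -> f, z -> s / _ #: fires at position(s) 11: uliztalafif
surface: uliztalafif


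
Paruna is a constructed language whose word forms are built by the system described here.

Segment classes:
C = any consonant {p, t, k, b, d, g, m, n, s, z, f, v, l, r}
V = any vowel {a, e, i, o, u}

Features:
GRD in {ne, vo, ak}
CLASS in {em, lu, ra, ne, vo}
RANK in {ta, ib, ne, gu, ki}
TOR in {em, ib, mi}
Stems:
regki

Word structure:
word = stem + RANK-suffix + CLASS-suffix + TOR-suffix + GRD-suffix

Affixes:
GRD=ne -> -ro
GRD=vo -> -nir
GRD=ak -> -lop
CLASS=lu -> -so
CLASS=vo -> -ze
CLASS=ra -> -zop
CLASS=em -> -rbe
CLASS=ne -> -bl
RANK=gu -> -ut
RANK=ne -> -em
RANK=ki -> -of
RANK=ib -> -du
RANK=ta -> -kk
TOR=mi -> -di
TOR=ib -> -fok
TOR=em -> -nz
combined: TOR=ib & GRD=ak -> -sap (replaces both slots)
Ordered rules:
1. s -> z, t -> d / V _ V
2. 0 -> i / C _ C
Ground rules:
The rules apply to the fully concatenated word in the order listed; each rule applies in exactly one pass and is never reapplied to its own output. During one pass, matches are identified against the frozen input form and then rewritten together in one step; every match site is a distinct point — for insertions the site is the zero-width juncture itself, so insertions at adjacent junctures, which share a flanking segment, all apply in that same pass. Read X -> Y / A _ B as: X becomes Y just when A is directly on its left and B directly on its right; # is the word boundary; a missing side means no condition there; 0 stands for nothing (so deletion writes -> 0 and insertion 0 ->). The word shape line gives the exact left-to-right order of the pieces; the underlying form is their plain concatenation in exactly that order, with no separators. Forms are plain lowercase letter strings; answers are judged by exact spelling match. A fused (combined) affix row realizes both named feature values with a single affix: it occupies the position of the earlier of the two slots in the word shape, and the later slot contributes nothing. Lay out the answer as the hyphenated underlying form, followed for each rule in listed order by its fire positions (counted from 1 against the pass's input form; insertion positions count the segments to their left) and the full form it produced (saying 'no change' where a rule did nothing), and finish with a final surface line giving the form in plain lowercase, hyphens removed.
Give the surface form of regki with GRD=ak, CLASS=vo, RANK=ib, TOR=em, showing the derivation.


underlying: regki-du-ze-nz-lop
1. s -> z, t -> d / V _ V: no change
2. 0 -> i / C _ C: inserts after position(s) 3, 10, 11: regikiduzenizilop
surface: regikiduzenizilop


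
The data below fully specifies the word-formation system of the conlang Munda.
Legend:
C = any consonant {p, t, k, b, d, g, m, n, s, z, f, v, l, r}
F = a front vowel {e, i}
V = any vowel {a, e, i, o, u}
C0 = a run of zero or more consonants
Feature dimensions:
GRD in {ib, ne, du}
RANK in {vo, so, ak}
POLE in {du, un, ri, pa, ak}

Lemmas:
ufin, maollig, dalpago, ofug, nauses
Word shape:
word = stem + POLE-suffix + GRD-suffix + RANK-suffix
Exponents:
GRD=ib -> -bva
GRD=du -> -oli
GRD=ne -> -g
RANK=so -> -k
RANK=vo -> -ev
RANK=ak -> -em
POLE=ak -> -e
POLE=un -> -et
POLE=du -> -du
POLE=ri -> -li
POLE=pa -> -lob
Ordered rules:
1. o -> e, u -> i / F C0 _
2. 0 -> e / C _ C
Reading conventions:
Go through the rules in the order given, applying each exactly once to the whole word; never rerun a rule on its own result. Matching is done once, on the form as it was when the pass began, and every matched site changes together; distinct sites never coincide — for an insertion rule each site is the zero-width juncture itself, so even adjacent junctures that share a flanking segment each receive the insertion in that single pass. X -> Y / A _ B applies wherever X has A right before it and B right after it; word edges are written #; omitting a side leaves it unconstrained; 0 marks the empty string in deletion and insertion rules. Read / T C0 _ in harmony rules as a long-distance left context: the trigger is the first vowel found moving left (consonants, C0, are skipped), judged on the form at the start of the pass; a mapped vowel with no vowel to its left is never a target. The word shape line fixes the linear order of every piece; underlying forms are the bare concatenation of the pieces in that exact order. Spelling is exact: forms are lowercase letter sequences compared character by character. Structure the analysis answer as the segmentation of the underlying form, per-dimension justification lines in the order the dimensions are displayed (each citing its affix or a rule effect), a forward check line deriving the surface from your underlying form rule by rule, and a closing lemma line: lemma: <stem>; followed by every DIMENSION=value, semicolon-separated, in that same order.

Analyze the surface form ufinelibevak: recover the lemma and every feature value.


underlying: ufin-li-bva-k
GRD=ib - signalled by the affix -bva
RANK=so - signalled by the affix -k
POLE=ri - signalled by the affix -li
check: ufinlibvak -> ufinlibvak -> ufinelibevak
lemma: ufin; GRD=ib; RANK=so; POLE=ri


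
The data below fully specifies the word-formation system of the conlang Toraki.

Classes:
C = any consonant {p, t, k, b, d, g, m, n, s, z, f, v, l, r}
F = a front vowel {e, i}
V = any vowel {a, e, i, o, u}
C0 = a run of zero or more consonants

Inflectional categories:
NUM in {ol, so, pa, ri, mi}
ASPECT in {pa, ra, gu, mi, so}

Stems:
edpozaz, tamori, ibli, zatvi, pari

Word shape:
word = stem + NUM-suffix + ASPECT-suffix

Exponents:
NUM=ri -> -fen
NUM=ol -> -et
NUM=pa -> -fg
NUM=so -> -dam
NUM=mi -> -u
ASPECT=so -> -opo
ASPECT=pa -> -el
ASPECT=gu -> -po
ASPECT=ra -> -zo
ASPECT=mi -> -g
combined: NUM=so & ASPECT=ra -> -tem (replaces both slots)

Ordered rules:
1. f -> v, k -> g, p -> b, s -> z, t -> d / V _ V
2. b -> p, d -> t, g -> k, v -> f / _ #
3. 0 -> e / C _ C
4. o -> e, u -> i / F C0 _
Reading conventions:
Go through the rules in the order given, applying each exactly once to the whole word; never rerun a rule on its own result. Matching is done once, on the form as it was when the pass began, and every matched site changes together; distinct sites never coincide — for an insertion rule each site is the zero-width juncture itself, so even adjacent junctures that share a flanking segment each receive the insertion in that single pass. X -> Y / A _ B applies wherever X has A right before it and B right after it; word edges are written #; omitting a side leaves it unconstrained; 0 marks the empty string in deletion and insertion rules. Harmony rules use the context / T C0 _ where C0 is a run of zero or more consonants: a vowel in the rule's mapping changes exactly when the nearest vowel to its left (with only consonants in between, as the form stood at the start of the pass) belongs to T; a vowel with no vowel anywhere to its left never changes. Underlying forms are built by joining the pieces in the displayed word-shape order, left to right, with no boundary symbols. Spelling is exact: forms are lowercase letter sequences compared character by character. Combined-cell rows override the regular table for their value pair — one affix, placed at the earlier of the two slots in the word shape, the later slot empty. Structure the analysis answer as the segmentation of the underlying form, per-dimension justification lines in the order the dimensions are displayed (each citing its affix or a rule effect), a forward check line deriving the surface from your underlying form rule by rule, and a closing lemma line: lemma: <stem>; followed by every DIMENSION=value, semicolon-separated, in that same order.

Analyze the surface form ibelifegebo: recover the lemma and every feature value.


underlying: ibli-fg-opo
NUM=pa - signalled by the affix -fg
ASPECT=so - signalled by the affix -opo
check: iblifgopo -> iblifgobo -> iblifgobo -> ibelifegobo -> ibelifegebo
lemma: ibli; NUM=pa; ASPECT=so


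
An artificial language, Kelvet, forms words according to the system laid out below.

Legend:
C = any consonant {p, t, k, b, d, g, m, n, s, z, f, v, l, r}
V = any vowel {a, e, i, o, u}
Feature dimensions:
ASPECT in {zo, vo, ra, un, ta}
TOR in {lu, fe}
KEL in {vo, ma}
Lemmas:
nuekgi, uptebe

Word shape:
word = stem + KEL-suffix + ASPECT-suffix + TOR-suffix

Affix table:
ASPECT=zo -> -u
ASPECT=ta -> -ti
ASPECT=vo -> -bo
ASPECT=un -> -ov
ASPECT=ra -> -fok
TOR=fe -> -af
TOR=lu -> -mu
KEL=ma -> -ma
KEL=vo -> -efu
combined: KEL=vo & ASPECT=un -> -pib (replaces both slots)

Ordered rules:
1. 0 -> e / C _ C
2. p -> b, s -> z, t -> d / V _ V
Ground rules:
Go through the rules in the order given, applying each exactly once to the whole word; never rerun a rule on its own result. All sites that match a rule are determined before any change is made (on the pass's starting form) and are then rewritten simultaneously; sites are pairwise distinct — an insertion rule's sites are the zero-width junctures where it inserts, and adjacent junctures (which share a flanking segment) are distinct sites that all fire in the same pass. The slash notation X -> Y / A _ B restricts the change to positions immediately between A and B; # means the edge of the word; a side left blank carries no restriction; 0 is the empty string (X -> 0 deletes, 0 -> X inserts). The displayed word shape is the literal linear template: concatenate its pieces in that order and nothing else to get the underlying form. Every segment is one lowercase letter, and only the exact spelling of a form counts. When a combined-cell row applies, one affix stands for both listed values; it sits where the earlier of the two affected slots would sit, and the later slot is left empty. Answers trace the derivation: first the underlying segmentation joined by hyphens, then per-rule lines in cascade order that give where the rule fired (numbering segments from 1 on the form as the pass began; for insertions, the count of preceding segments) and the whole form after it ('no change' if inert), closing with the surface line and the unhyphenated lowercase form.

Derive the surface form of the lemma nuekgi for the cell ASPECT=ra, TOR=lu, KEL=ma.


underlying: nuekgi-ma-fok-mu
1. 0 -> e / C _ C: inserts after position(s) 4, 11: nuekegimafokemu
2. p -> b, s -> z, t -> d / V _ V: no change
surface: nuekegimafokemu


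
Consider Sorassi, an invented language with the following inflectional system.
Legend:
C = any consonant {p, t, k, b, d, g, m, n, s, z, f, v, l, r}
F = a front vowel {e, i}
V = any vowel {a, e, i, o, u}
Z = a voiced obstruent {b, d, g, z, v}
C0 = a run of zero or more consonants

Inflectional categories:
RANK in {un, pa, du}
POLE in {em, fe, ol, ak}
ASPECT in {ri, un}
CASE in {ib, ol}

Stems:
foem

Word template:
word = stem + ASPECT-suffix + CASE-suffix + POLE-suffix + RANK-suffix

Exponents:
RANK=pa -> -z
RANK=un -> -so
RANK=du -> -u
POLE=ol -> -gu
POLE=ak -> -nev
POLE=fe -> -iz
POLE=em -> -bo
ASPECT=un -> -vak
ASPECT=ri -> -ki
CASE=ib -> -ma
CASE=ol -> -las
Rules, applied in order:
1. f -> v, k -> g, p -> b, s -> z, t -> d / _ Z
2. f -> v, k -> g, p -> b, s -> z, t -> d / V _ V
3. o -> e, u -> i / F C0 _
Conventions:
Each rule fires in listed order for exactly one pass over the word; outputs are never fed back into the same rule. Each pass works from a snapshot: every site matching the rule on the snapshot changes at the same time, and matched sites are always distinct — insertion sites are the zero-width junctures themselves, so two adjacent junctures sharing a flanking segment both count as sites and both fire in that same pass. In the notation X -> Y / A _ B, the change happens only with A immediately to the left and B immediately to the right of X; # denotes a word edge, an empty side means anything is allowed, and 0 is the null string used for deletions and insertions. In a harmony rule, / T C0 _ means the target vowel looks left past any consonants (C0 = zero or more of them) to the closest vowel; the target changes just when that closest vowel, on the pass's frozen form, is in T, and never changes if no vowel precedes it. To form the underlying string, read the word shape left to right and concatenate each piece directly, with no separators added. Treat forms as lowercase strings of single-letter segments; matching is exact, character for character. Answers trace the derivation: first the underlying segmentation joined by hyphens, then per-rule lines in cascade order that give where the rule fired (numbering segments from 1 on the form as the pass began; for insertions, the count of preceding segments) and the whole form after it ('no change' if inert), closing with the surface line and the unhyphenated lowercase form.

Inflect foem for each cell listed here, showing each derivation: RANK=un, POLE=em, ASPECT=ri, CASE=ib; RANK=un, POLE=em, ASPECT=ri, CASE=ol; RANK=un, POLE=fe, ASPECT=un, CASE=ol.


cell RANK=un, POLE=em, ASPECT=ri, CASE=ib:
underlying: foem-ki-ma-bo-so
1. f -> v, k -> g, p -> b, s -> z, t -> d / _ Z: no change
2. f -> v, k -> g, p -> b, s -> z, t -> d / V _ V: fires at position(s) 11: foemkimabozo
3. o -> e, u -> i / F C0 _: no change
surface: foemkimabozo

cell RANK=un, POLE=em, ASPECT=ri, CASE=ol:
underlying: foem-ki-las-bo-so
1. f -> v, k -> g, p -> b, s -> z, t -> d / _ Z: fires at position(s) 9: foemkilazboso
2. f -> v, k -> g, p -> b, s -> z, t -> d / V _ V: fires at position(s) 12: foemkilazbozo
3. o -> e, u -> i / F C0 _: no change
surface: foemkilazbozo

cell RANK=un, POLE=fe, ASPECT=un, CASE=ol:
underlying: foem-vak-las-iz-so
1. f -> v, k -> g, p -> b, s -> z, t -> d / _ Z: no change
2. f -> v, k -> g, p -> b, s -> z, t -> d / V _ V: fires at position(s) 10: foemvaklazizso
3. o -> e, u -> i / F C0 _: fires at position(s) 14: foemvaklazizse
surface: foemvaklazizse


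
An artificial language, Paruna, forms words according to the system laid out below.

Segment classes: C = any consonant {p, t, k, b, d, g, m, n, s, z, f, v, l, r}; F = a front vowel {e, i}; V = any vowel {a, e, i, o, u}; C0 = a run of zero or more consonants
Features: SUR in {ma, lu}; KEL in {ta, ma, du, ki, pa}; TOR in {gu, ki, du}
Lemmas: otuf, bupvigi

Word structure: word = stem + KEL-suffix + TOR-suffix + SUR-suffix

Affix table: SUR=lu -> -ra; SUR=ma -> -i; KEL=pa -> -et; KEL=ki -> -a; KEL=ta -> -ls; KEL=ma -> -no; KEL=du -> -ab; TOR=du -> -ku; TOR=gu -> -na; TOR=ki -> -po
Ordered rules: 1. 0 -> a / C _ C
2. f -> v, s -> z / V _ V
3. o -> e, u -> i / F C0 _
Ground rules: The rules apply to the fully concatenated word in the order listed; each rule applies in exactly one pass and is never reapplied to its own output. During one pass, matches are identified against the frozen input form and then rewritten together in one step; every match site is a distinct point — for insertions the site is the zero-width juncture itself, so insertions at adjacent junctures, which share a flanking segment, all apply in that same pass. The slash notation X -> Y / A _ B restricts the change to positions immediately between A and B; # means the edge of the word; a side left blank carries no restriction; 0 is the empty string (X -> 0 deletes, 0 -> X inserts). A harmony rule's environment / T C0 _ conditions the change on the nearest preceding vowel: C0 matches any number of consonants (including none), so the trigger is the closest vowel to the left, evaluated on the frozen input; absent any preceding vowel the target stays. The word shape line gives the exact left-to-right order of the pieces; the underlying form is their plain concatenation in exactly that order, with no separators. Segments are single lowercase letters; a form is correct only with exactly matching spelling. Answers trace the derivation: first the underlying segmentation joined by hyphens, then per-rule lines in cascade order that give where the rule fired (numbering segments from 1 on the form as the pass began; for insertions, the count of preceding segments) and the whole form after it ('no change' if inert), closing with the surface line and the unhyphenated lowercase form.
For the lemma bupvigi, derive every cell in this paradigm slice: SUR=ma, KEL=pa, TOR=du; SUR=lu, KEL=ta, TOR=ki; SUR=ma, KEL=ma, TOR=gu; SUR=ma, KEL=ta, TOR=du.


cell SUR=ma, KEL=pa, TOR=du:
underlying: bupvigi-et-ku-i
1. 0 -> a / C _ C: inserts after position(s) 3, 9: bupavigietakui
2. f -> v, s -> z / V _ V: no change
3. o -> e, u -> i / F C0 _: no change
surface: bupavigietakui

cell SUR=lu, KEL=ta, TOR=ki:
underlying: bupvigi-ls-po-ra
1. 0 -> a / C _ C: inserts after position(s) 3, 8, 9: bupavigilasapora
2. f -> v, s -> z / V _ V: fires at position(s) 11: bupavigilazapora
3. o -> e, u -> i / F C0 _: no change
surface: bupavigilazapora

cell SUR=ma, KEL=ma, TOR=gu:
underlying: bupvigi-no-na-i
1. 0 -> a / C _ C: inserts after position(s) 3: bupaviginonai
2. f -> v, s -> z / V _ V: no change
3. o -> e, u -> i / F C0 _: fires at position(s) 10: bupaviginenai
surface: bupaviginenai

cell SUR=ma, KEL=ta, TOR=du:
underlying: bupvigi-ls-ku-i
1. 0 -> a / C _ C: inserts after position(s) 3, 8, 9: bupavigilasakui
2. f -> v, s -> z / V _ V: fires at position(s) 11: bupavigilazakui
3. o -> e, u -> i / F C0 _: no change
surface: bupavigilazakui


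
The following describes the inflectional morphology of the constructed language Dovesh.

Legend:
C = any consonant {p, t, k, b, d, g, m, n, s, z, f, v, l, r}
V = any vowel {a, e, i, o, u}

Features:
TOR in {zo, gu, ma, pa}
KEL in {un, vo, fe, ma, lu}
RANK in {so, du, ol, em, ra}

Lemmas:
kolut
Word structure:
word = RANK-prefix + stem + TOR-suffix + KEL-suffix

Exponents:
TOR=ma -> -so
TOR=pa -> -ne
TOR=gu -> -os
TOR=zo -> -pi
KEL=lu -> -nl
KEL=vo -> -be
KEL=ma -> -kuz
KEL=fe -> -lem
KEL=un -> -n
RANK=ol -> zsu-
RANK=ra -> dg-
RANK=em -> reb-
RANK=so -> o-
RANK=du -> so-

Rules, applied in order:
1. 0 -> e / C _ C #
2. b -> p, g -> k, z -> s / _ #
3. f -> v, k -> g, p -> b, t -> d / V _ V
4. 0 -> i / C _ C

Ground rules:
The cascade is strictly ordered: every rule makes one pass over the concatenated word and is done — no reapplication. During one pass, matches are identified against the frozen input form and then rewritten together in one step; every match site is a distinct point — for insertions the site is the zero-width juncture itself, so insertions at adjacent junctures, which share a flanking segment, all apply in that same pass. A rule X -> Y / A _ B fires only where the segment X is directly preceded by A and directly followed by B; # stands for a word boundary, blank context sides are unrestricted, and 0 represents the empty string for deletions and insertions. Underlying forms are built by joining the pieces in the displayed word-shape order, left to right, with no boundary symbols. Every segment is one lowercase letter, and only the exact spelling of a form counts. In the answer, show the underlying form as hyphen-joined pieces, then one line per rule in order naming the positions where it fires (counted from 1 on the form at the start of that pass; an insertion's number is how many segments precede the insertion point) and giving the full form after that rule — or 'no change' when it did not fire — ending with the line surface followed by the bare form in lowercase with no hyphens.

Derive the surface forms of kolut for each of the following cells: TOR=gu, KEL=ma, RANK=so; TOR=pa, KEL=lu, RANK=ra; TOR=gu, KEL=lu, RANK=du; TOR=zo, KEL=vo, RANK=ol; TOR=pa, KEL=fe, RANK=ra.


cell TOR=gu, KEL=ma, RANK=so:
underlying: o-kolut-os-kuz
1. 0 -> e / C _ C #: no change
2. b -> p, g -> k, z -> s / _ #: fires at position(s) 11: okolutoskus
3. f -> v, k -> g, p -> b, t -> d / V _ V: fires at position(s) 2, 6: ogoludoskus
4. 0 -> i / C _ C: inserts after position(s) 8: ogoludosikus
surface: ogoludosikus

cell TOR=pa, KEL=lu, RANK=ra:
underlying: dg-kolut-ne-nl
1. 0 -> e / C _ C #: inserts after position(s) 10: dgkolutnenel
2. b -> p, g -> k, z -> s / _ #: no change
3. f -> v, k -> g, p -> b, t -> d / V _ V: no change
4. 0 -> i / C _ C: inserts after position(s) 1, 2, 7: digikolutinenel
surface: digikolutinenel

cell TOR=gu, KEL=lu, RANK=du:
underlying: so-kolut-os-nl
1. 0 -> e / C _ C #: inserts after position(s) 10: sokolutosnel
2. b -> p, g -> k, z -> s / _ #: no change
3. f -> v, k -> g, p -> b, t -> d / V _ V: fires at position(s) 3, 7: sogoludosnel
4. 0 -> i / C _ C: inserts after position(s) 9: sogoludosinel
surface: sogoludosinel

cell TOR=zo, KEL=vo, RANK=ol:
underlying: zsu-kolut-pi-be
1. 0 -> e / C _ C #: no change
2. b -> p, g -> k, z -> s / _ #: no change
3. f -> v, k -> g, p -> b, t -> d / V _ V: fires at position(s) 4: zsugolutpibe
4. 0 -> i / C _ C: inserts after position(s) 1, 8: zisugolutipibe
surface: zisugolutipibe

cell TOR=pa, KEL=fe, RANK=ra:
underlying: dg-kolut-ne-lem
1. 0 -> e / C _ C #: no change
2. b -> p, g -> k, z -> s / _ #: no change
3. f -> v, k -> g, p -> b, t -> d / V _ V: no change
4. 0 -> i / C _ C: inserts after position(s) 1, 2, 7: digikolutinelem
surface: digikolutinelem


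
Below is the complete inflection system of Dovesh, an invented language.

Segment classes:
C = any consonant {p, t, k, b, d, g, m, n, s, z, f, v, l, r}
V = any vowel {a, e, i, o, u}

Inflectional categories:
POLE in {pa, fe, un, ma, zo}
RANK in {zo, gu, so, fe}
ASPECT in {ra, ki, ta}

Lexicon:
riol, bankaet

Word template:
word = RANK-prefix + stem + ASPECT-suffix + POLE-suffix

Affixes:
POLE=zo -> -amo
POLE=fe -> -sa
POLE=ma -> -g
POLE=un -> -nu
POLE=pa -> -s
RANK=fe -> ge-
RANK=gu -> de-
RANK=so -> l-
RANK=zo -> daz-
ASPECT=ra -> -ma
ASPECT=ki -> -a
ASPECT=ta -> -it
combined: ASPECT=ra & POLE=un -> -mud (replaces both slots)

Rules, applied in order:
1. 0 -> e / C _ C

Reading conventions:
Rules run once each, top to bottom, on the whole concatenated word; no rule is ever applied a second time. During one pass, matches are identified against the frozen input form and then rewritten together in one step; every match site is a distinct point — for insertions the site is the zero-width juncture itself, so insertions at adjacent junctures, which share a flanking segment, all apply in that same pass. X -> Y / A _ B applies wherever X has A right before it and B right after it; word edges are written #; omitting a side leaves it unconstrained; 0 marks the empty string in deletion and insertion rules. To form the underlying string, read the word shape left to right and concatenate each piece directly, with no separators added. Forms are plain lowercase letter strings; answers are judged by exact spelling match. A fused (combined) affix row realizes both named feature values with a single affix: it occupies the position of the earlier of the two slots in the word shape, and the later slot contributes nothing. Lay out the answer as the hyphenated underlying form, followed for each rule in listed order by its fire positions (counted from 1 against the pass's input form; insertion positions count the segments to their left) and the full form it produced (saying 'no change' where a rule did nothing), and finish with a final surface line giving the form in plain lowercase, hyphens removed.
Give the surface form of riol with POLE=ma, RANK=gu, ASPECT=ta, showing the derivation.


underlying: de-riol-it-g
1. 0 -> e / C _ C: inserts after position(s) 8: derioliteg
surface: derioliteg


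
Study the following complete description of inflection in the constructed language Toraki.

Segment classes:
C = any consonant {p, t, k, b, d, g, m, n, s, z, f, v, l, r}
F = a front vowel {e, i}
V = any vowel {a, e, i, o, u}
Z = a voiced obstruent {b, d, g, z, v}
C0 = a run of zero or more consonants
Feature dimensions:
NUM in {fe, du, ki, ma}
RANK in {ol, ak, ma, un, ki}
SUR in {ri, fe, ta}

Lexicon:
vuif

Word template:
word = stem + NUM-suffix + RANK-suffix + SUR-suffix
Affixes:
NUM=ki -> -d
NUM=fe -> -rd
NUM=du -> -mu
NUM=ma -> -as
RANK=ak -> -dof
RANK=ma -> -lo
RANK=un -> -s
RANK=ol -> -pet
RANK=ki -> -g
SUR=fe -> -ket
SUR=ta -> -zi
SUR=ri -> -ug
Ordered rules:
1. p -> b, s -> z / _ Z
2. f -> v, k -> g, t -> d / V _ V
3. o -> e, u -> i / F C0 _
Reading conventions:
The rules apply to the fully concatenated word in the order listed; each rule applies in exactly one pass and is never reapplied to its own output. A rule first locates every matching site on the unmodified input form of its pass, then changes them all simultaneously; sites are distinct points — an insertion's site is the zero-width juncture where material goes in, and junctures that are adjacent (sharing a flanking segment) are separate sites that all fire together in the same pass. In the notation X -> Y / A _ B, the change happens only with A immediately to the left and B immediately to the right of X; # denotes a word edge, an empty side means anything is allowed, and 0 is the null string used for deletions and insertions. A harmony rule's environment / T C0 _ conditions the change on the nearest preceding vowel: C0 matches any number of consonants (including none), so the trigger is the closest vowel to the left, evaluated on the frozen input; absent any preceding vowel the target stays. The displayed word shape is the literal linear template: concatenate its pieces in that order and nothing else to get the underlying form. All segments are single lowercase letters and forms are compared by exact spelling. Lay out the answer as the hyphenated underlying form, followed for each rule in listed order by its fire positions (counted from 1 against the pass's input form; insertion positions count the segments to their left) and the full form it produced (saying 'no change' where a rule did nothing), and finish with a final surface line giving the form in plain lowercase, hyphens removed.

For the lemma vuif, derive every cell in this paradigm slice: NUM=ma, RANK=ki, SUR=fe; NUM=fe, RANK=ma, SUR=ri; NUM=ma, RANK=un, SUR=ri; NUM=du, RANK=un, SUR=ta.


cell NUM=ma, RANK=ki, SUR=fe:
underlying: vuif-as-g-ket
1. p -> b, s -> z / _ Z: fires at position(s) 6: vuifazgket
2. f -> v, k -> g, t -> d / V _ V: fires at position(s) 4: vuivazgket
3. o -> e, u -> i / F C0 _: no change
surface: vuivazgket

cell NUM=fe, RANK=ma, SUR=ri:
underlying: vuif-rd-lo-ug
1. p -> b, s -> z / _ Z: no change
2. f -> v, k -> g, t -> d / V _ V: no change
3. o -> e, u -> i / F C0 _: fires at position(s) 8: vuifrdleug
surface: vuifrdleug

cell NUM=ma, RANK=un, SUR=ri:
underlying: vuif-as-s-ug
1. p -> b, s -> z / _ Z: no change
2. f -> v, k -> g, t -> d / V _ V: fires at position(s) 4: vuivassug
3. o -> e, u -> i / F C0 _: no change
surface: vuivassug

cell NUM=du, RANK=un, SUR=ta:
underlying: vuif-mu-s-zi
1. p -> b, s -> z / _ Z: fires at position(s) 7: vuifmuzzi
2. f -> v, k -> g, t -> d / V _ V: no change
3. o -> e, u -> i / F C0 _: fires at position(s) 6: vuifmizzi
surface: vuifmizzi
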